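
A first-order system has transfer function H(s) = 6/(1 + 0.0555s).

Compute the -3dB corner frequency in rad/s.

Corner frequency = 1/τ = 1/0.0555 = 18.018 rad/s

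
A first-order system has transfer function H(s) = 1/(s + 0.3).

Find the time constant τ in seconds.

For H(s) = 1/(s + 1/τ), the pole is at -1/τ = -0.3, so τ = 1/0.3 = 3.3333 s.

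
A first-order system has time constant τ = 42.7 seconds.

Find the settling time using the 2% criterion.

For first-order system, 2% settling time ≈ 4τ = 4 × 42.7 = 170.8 s.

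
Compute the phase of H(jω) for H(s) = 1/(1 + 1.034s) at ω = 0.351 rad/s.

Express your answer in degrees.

Phase = -arctan(ωτ) = -arctan(0.351 × 1.034) = -19.9°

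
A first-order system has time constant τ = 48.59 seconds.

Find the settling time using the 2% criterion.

For first-order system, 2% settling time ≈ 4τ = 4 × 48.59 = 194.36 s.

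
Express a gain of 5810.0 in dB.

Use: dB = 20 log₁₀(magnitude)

dB = 20 log₁₀(5810.0) = 75.3 dB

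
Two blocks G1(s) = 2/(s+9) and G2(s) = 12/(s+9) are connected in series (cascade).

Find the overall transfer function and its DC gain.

Series: multiply transfer functions. G_eq = 2/(s+9) × 12/(s+9) = 24/((s+9)(s+9)). DC gain = 24/(9×9) = 0.2963.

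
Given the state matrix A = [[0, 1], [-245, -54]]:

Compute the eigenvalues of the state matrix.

det(A - λI) = λ² - (-54)λ + 245 = (λ - (-5))(λ - (-49)). Eigenvalues: -5, -49.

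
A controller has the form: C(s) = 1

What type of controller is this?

This is a Proportional (P) controller.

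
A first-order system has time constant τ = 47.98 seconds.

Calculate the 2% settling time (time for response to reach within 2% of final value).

For first-order system, 2% settling time ≈ 4τ = 4 × 47.98 = 191.92 s.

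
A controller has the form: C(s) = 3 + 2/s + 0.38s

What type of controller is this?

This is a Proportional-Integral-Derivative (PID) controller.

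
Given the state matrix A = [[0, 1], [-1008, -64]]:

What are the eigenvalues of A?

det(A - λI) = λ² - (-64)λ + 1008 = (λ - (-28))(λ - (-36)). Eigenvalues: -28, -36.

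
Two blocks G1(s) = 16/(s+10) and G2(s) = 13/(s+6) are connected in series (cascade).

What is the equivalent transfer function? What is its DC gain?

Series: multiply transfer functions. G_eq = 16/(s+10) × 13/(s+6) = 208/((s+10)(s+6)). DC gain = 208/(10×6) = 3.4667.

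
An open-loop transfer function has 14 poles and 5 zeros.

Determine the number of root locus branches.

Root locus has n branches where n = number of poles = 14.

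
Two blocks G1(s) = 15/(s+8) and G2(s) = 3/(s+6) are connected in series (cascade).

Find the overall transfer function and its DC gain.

Series: multiply transfer functions. G_eq = 15/(s+8) × 3/(s+6) = 45/((s+8)(s+6)). DC gain = 45/(8×6) = 0.9375.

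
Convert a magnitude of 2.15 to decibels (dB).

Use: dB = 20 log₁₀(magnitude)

dB = 20 log₁₀(2.15) = 6.6 dB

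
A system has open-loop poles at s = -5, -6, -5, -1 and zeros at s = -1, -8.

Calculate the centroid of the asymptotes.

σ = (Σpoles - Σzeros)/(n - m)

σ = (Σpoles - Σzeros)/(n - m) = (-17 - (-9))/(4 - 2) = -8/2 = -4.0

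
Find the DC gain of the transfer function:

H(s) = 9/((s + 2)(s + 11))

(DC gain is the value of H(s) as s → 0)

DC gain = H(0) = 9/(2 × 11) = 9/22 = 0.4091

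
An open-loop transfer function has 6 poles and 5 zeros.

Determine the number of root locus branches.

Root locus has n branches where n = number of poles = 6.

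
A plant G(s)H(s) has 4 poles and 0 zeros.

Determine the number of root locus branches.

Root locus has n branches where n = number of poles = 4.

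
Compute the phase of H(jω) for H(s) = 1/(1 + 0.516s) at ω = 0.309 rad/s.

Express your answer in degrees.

Phase = -arctan(ωτ) = -arctan(0.309 × 0.516) = -9.1°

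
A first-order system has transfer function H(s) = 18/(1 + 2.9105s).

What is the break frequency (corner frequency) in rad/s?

Corner frequency = 1/τ = 1/2.9105 = 0.344 rad/s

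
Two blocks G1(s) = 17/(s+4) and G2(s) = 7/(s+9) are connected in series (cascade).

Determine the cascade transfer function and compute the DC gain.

Series: multiply transfer functions. G_eq = 17/(s+4) × 7/(s+9) = 119/((s+4)(s+9)). DC gain = 119/(4×9) = 3.3056.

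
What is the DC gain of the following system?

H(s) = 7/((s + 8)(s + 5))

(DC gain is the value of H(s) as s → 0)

DC gain = H(0) = 7/(8 × 5) = 7/40 = 0.175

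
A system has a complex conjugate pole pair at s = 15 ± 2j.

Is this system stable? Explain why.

Real part of poles is 15 (> 0, right half-plane). Unstable.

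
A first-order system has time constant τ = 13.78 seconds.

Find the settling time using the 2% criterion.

For first-order system, 2% settling time ≈ 4τ = 4 × 13.78 = 55.12 s.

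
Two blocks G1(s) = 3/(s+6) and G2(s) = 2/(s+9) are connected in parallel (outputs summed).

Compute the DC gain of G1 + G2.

Parallel: G_eq = G1 + G2. DC gain = G1(0) + G2(0) = 3/6 + 2/9 = 0.5 + 0.2222 = 0.7222.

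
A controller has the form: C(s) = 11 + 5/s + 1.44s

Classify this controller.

This is a Proportional-Integral-Derivative (PID) controller.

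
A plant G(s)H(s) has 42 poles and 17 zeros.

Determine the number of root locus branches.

Root locus has n branches where n = number of poles = 42.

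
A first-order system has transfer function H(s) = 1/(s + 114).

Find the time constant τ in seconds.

For H(s) = 1/(s + 1/τ), the pole is at -1/τ = -114, so τ = 1/114 = 0.0088 s.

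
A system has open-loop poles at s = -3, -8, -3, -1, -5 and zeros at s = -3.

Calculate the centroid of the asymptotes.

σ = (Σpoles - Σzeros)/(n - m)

σ = (Σpoles - Σzeros)/(n - m) = (-20 - (-3))/(5 - 1) = -17/4 = -4.25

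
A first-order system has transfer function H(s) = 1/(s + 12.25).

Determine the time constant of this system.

For H(s) = 1/(s + 1/τ), the pole is at -1/τ = -12.25, so τ = 1/12.25 = 0.0816 s.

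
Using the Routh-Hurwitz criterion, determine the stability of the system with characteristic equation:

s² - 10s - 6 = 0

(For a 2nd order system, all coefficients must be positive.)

Coefficients: 1, -10, -6. b=-10, c=-6 not positive, so system is unstable.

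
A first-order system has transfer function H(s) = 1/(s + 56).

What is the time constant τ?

For H(s) = 1/(s + 1/τ), the pole is at -1/τ = -56, so τ = 1/56 = 0.0179 s.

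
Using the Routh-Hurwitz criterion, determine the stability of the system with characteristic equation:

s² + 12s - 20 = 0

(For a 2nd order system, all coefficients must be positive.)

Coefficients: 1, 12, -20. c=-20 not positive, so system is unstable.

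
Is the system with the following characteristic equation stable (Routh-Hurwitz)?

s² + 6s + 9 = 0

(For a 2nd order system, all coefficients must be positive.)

Coefficients: 1, 6, 9. All positive, so system is stable.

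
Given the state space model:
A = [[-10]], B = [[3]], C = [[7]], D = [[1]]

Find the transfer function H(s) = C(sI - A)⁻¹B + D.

(sI - A)⁻¹ = 1/(s + 10). H(s) = 7×3/(s + 10) + 1 = (s + 31)/(s + 10).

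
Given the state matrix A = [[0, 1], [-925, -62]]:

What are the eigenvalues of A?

det(A - λI) = λ² - (-62)λ + 925 = (λ - (-37))(λ - (-25)). Eigenvalues: -37, -25.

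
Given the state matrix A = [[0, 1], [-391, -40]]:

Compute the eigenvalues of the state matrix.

det(A - λI) = λ² - (-40)λ + 391 = (λ - (-23))(λ - (-17)). Eigenvalues: -23, -17.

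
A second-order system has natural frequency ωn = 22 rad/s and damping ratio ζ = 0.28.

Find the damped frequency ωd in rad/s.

ωd = ωn√(1 - ζ²) = 22√(1 - 0.28²) = 21.12 rad/s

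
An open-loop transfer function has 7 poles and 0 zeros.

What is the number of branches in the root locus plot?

Root locus has n branches where n = number of poles = 7.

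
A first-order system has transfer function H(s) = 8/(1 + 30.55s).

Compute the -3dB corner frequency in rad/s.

Corner frequency = 1/τ = 1/30.55 = 0.033 rad/s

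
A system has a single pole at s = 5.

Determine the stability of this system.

Pole at s = 5 is in the right half-plane. Unstable.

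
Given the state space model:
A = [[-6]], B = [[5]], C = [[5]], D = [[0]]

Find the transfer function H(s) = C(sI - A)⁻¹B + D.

(sI - A)⁻¹ = 1/(s + 6). H(s) = 5 × 5/(s + 6) + 0 = 25/(s + 6).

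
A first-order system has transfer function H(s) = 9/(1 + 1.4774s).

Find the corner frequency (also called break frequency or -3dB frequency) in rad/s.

Corner frequency = 1/τ = 1/1.4774 = 0.677 rad/s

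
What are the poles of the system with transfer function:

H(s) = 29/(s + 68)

Pole is where denominator = 0: s + 68 = 0, so s = -68.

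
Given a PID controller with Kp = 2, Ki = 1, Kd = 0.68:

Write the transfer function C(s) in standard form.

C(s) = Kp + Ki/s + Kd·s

Substituting values: C(s) = 2 + 1/s + 0.68s = (0.68s² + 2s + 1)/s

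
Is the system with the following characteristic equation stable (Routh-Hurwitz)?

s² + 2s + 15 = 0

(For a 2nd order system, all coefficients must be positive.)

Coefficients: 1, 2, 15. All positive, so system is stable.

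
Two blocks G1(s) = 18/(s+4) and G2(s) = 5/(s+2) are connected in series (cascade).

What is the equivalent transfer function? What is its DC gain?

Series: multiply transfer functions. G_eq = 18/(s+4) × 5/(s+2) = 90/((s+4)(s+2)). DC gain = 90/(4×2) = 11.25.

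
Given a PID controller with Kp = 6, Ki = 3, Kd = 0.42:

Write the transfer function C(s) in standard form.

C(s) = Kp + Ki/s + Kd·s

Substituting values: C(s) = 6 + 3/s + 0.42s = (0.42s² + 6s + 3)/s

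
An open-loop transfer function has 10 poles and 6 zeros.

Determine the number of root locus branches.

Root locus has n branches where n = number of poles = 10.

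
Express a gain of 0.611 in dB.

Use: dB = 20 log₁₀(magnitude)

dB = 20 log₁₀(0.611) = -4.3 dB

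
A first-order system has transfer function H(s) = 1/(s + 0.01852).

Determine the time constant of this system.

For H(s) = 1/(s + 1/τ), the pole is at -1/τ = -0.01852, so τ = 1/0.01852 = 54 s.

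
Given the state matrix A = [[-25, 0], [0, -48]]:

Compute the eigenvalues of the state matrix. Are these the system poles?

For diagonal matrix, eigenvalues are diagonal entries: λ₁ = -25, λ₂ = -48. Eigenvalues of A = system poles.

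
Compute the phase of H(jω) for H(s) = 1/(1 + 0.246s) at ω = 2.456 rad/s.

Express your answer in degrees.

Phase = -arctan(ωτ) = -arctan(2.456 × 0.246) = -31.1°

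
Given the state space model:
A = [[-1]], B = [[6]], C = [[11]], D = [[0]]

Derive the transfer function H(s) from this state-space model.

(sI - A)⁻¹ = 1/(s + 1). H(s) = 11 × 6/(s + 1) + 0 = 66/(s + 1).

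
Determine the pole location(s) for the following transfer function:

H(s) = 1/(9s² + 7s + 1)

Discriminant = 7² - 4×9×1 = 49 - 36 = 13 > 0, so two distinct real poles. Using quadratic formula: s = (-7 ± √13)/(2×9) = (-7 ± √13)/18, with √13 ≈ 3.6056. s₁ ≈ -0.1886, s₂ ≈ -0.5892. Poles: s₁ = -0.1886, s₂ = -0.5892.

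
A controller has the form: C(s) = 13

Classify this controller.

This is a Proportional (P) controller.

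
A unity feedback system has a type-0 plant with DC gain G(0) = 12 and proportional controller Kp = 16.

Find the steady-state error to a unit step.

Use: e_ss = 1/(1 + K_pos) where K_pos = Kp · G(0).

K_pos = Kp · G(0) = 16 × 12 = 192. e_ss = 1/(1 + 192) = 0.0052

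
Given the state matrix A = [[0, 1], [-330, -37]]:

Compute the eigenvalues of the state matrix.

det(A - λI) = λ² - (-37)λ + 330 = (λ - (-15))(λ - (-22)). Eigenvalues: -15, -22.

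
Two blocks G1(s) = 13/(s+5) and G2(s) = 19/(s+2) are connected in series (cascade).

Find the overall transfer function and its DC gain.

Series: multiply transfer functions. G_eq = 13/(s+5) × 19/(s+2) = 247/((s+5)(s+2)). DC gain = 247/(5×2) = 24.7.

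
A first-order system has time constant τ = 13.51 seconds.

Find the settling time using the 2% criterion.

For first-order system, 2% settling time ≈ 4τ = 4 × 13.51 = 54.04 s.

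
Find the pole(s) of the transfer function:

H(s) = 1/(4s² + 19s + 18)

Discriminant = 19² - 4×4×18 = 361 - 288 = 73 > 0, so two distinct real poles. Using quadratic formula: s = (-19 ± √73)/(2×4) = (-19 ± √73)/8, with √73 ≈ 8.5440. s₁ ≈ -1.3070, s₂ ≈ -3.4430. Poles: s₁ = -1.3070, s₂ = -3.4430.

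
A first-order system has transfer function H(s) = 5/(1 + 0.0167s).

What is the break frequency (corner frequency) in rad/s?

Corner frequency = 1/τ = 1/0.0167 = 59.88 rad/s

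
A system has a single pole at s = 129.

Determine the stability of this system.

Pole at s = 129 is in the right half-plane. Unstable.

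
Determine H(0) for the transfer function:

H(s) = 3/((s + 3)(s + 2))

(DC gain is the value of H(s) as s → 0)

DC gain = H(0) = 3/(3 × 2) = 3/6 = 0.5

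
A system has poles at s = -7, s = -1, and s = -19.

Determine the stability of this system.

All poles are in the left half-plane. System is stable.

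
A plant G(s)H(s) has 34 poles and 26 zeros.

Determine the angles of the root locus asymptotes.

n - m = 34 - 26 = 8. Angles: θk = (2k + 1)·180°/8 = 22.5°, 67.5°, 112.5°, 157.5°, 202.5°, 247.5°, 292.5°, 337.5°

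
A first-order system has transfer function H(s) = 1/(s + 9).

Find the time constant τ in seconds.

For H(s) = 1/(s + 1/τ), the pole is at -1/τ = -9, so τ = 1/9 = 0.1111 s.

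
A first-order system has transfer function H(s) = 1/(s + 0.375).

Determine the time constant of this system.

For H(s) = 1/(s + 1/τ), the pole is at -1/τ = -0.375, so τ = 1/0.375 = 2.6667 s.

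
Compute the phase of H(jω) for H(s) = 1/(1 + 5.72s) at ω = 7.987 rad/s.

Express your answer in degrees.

Phase = -arctan(ωτ) = -arctan(7.987 × 5.72) = -88.7°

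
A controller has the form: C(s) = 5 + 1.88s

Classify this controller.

This is a Proportional-Derivative (PD) controller.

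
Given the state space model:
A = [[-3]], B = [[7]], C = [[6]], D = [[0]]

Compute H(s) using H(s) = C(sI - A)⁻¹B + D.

(sI - A)⁻¹ = 1/(s + 3). H(s) = 6 × 7/(s + 3) + 0 = 42/(s + 3).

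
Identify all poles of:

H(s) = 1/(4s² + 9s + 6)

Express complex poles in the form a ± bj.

Discriminant = 9² - 4×4×6 = 81 - 96 = -15 < 0, so the poles are a complex conjugate pair s = (-9 ± j√15)/(2×4). Real part = -9/(2×4) = -9/8 = -1.125; imaginary part = ±√15/(2×4) ≈ 0.4841. Poles: s = -1.125 ± 0.4841j.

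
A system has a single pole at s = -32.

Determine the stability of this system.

Pole at s = -32 is in the left half-plane. Stable.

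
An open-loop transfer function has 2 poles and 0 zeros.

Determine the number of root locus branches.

Root locus has n branches where n = number of poles = 2.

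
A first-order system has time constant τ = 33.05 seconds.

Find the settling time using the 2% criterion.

For first-order system, 2% settling time ≈ 4τ = 4 × 33.05 = 132.2 s.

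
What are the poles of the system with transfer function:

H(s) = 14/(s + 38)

Pole is where denominator = 0: s + 38 = 0, so s = -38.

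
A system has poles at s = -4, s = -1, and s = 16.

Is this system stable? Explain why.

Pole(s) at s = 16 are not in the left half-plane. System is unstable.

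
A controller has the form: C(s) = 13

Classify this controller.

This is a Proportional (P) controller.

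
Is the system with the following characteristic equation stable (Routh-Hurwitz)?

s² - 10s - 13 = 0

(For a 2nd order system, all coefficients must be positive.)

Coefficients: 1, -10, -13. b=-10, c=-13 not positive, so system is unstable.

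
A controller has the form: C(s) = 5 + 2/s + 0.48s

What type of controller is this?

This is a Proportional-Integral-Derivative (PID) controller.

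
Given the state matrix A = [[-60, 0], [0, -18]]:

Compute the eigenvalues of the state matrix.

For diagonal matrix, eigenvalues are diagonal entries: λ₁ = -60, λ₂ = -18.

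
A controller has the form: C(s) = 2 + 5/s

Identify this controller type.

This is a Proportional-Integral (PI) controller.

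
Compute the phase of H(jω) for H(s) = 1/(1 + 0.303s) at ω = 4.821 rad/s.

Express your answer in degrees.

Phase = -arctan(ωτ) = -arctan(4.821 × 0.303) = -55.6°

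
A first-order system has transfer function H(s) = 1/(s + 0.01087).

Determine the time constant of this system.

For H(s) = 1/(s + 1/τ), the pole is at -1/τ = -0.01087, so τ = 1/0.01087 = 92 s.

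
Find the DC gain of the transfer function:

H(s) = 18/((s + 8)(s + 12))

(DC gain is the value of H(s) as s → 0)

DC gain = H(0) = 18/(8 × 12) = 18/96 = 0.1875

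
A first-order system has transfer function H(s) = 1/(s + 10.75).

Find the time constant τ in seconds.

For H(s) = 1/(s + 1/τ), the pole is at -1/τ = -10.75, so τ = 1/10.75 = 0.0930 s.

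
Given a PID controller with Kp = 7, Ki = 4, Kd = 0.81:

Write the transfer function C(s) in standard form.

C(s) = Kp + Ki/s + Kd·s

Substituting values: C(s) = 7 + 4/s + 0.81s = (0.81s² + 7s + 4)/s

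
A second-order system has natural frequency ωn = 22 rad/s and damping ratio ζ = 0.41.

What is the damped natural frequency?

ωd = ωn√(1 - ζ²) = 22√(1 - 0.41²) = 20.07 rad/s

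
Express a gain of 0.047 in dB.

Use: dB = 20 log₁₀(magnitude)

dB = 20 log₁₀(0.047) = -26.6 dB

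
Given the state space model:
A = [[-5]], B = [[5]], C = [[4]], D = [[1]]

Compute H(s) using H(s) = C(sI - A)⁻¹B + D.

(sI - A)⁻¹ = 1/(s + 5). H(s) = 4×5/(s + 5) + 1 = (s + 25)/(s + 5).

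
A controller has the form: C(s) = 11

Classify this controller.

This is a Proportional (P) controller.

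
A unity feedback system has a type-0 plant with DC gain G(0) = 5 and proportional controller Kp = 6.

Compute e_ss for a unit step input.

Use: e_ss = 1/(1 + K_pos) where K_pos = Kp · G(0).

K_pos = Kp · G(0) = 6 × 5 = 30. e_ss = 1/(1 + 30) = 0.0323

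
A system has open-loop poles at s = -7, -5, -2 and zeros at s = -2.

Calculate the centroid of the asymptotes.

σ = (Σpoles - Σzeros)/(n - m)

σ = (Σpoles - Σzeros)/(n - m) = (-14 - (-2))/(3 - 1) = -12/2 = -6.0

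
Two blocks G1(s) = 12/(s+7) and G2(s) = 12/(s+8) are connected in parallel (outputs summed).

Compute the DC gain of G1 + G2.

Parallel: G_eq = G1 + G2. DC gain = G1(0) + G2(0) = 12/7 + 12/8 = 1.7143 + 1.5 = 3.2143.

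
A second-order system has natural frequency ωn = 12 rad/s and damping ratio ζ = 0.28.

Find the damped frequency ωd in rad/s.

ωd = ωn√(1 - ζ²) = 12√(1 - 0.28²) = 11.52 rad/s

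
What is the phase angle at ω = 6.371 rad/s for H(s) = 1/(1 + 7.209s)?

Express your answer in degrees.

Phase = -arctan(ωτ) = -arctan(6.371 × 7.209) = -88.8°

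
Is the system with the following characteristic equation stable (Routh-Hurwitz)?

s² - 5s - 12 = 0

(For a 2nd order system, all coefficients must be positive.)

Coefficients: 1, -5, -12. b=-5, c=-12 not positive, so system is unstable.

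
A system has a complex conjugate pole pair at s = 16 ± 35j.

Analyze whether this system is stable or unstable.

Real part of poles is 16 (> 0, right half-plane). Unstable.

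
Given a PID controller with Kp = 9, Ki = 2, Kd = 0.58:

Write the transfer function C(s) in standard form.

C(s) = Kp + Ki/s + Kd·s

Substituting values: C(s) = 9 + 2/s + 0.58s = (0.58s² + 9s + 2)/s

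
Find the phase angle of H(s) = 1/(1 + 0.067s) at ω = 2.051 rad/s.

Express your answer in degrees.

Phase = -arctan(ωτ) = -arctan(2.051 × 0.067) = -7.8°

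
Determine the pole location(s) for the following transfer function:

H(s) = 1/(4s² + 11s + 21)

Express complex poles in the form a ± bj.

Discriminant = 11² - 4×4×21 = 121 - 336 = -215 < 0, so the poles are a complex conjugate pair s = (-11 ± j√215)/(2×4). Real part = -11/(2×4) = -11/8 = -1.375; imaginary part = ±√215/(2×4) ≈ 1.8329. Poles: s = -1.375 ± 1.8329j.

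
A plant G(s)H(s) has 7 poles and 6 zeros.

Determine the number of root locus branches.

Root locus has n branches where n = number of poles = 7.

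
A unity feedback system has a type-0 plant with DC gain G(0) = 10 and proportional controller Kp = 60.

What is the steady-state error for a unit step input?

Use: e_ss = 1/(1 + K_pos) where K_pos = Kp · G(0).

K_pos = Kp · G(0) = 60 × 10 = 600. e_ss = 1/(1 + 600) = 0.0017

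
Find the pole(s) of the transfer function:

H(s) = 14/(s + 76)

Pole is where denominator = 0: s + 76 = 0, so s = -76.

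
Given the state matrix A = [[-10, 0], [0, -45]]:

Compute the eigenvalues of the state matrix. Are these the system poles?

For diagonal matrix, eigenvalues are diagonal entries: λ₁ = -10, λ₂ = -45. Eigenvalues of A = system poles.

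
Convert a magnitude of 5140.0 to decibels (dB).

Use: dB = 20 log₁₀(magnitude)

dB = 20 log₁₀(5140.0) = 74.2 dB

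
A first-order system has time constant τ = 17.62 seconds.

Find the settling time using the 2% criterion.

For first-order system, 2% settling time ≈ 4τ = 4 × 17.62 = 70.48 s.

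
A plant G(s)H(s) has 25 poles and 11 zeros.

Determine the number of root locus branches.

Root locus has n branches where n = number of poles = 25.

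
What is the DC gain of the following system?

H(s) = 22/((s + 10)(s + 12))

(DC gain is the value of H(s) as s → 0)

DC gain = H(0) = 22/(10 × 12) = 22/120 = 0.1833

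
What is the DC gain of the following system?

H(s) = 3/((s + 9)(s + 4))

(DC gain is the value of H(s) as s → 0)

DC gain = H(0) = 3/(9 × 4) = 3/36 = 0.0833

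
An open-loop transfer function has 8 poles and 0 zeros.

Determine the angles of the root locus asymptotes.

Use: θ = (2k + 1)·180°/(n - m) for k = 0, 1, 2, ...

n - m = 8 - 0 = 8. Angles: θk = (2k + 1)·180°/8 = 22.5°, 67.5°, 112.5°, 157.5°, 202.5°, 247.5°, 292.5°, 337.5°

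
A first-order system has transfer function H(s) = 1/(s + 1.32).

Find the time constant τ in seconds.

For H(s) = 1/(s + 1/τ), the pole is at -1/τ = -1.32, so τ = 1/1.32 = 0.7576 s.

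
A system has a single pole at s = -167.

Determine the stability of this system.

Pole at s = -167 is in the left half-plane. Stable.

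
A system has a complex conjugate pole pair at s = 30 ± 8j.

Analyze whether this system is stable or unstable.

Real part of poles is 30 (> 0, right half-plane). Unstable.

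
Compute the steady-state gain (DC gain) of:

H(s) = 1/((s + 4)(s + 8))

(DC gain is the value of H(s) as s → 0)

DC gain = H(0) = 1/(4 × 8) = 1/32 = 0.03125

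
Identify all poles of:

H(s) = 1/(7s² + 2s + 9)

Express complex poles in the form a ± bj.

Discriminant = 2² - 4×7×9 = 4 - 252 = -248 < 0, so the poles are a complex conjugate pair s = (-2 ± j√248)/(2×7). Real part = -2/(2×7) = -2/14 ≈ -0.1429; imaginary part = ±√248/(2×7) ≈ 1.1249. Poles: s = -0.1429 ± 1.1249j.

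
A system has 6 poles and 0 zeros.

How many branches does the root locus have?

Root locus has n branches where n = number of poles = 6.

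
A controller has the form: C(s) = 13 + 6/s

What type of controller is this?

This is a Proportional-Integral (PI) controller.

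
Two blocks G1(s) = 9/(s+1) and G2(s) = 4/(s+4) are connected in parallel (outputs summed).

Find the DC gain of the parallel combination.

Parallel: G_eq = G1 + G2. DC gain = G1(0) + G2(0) = 9/1 + 4/4 = 9 + 1 = 10.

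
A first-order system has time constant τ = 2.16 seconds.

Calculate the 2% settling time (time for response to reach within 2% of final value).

For first-order system, 2% settling time ≈ 4τ = 4 × 2.16 = 8.64 s.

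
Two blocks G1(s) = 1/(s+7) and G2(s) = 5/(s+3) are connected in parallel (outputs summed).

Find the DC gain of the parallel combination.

Parallel: G_eq = G1 + G2. DC gain = G1(0) + G2(0) = 1/7 + 5/3 = 0.1429 + 1.6667 = 1.8095.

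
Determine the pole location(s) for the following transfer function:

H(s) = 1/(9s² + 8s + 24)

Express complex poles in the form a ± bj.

Discriminant = 8² - 4×9×24 = 64 - 864 = -800 < 0, so the poles are a complex conjugate pair s = (-8 ± j√800)/(2×9). Real part = -8/(2×9) = -8/18 ≈ -0.4444; imaginary part = ±√800/(2×9) ≈ 1.5713. Poles: s = -0.4444 ± 1.5713j.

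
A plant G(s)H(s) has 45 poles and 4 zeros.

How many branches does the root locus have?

Root locus has n branches where n = number of poles = 45.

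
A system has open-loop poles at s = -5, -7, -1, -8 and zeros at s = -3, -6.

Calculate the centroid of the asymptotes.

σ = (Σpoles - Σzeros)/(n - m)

σ = (Σpoles - Σzeros)/(n - m) = (-21 - (-9))/(4 - 2) = -12/2 = -6.0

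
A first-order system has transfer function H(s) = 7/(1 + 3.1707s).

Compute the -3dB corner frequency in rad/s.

Corner frequency = 1/τ = 1/3.1707 = 0.315 rad/s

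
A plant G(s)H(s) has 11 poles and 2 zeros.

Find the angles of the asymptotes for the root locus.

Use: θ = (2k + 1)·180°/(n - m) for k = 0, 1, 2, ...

n - m = 11 - 2 = 9. Angles: θk = (2k + 1)·180°/9 = 20°, 60°, 100°, 140°, 180°, 220°, 260°, 300°, 340°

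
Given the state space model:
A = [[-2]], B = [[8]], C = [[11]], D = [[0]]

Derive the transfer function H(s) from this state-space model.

(sI - A)⁻¹ = 1/(s + 2). H(s) = 11 × 8/(s + 2) + 0 = 88/(s + 2).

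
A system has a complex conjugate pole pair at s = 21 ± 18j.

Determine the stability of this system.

Real part of poles is 21 (> 0, right half-plane). Unstable.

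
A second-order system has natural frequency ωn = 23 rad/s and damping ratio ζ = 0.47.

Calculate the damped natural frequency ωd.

ωd = ωn√(1 - ζ²) = 23√(1 - 0.47²) = 20.3 rad/s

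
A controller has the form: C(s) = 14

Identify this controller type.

This is a Proportional (P) controller.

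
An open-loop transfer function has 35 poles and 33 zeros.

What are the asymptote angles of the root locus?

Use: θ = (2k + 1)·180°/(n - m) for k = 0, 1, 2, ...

n - m = 35 - 33 = 2. Angles: θk = (2k + 1)·180°/2 = 90°, 270°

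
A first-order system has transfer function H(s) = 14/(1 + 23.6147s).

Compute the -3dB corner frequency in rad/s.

Corner frequency = 1/τ = 1/23.6147 = 0.042 rad/s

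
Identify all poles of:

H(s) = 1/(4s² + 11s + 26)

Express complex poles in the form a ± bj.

Discriminant = 11² - 4×4×26 = 121 - 416 = -295 < 0, so the poles are a complex conjugate pair s = (-11 ± j√295)/(2×4). Real part = -11/(2×4) = -11/8 = -1.375; imaginary part = ±√295/(2×4) ≈ 2.1469. Poles: s = -1.375 ± 2.1469j.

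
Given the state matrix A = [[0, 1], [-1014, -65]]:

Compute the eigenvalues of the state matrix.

det(A - λI) = λ² - (-65)λ + 1014 = (λ - (-39))(λ - (-26)). Eigenvalues: -39, -26.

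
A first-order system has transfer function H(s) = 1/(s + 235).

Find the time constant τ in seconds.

For H(s) = 1/(s + 1/τ), the pole is at -1/τ = -235, so τ = 1/235 = 0.0043 s.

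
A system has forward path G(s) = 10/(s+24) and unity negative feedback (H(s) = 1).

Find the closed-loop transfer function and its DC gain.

T(s) = G/(1+GH) = [10/(s+24)] / [1 + 10/(s+24)] = 10/(s+24+10) = 10/(s+34). DC gain = 10/34 = 0.2941.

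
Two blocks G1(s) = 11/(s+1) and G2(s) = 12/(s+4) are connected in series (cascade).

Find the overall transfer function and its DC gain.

Series: multiply transfer functions. G_eq = 11/(s+1) × 12/(s+4) = 132/((s+1)(s+4)). DC gain = 132/(1×4) = 33.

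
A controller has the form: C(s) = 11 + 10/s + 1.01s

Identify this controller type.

This is a Proportional-Integral-Derivative (PID) controller.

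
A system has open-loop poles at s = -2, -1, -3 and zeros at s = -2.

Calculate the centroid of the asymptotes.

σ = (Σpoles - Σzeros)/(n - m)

σ = (Σpoles - Σzeros)/(n - m) = (-6 - (-2))/(3 - 1) = -4/2 = -2.0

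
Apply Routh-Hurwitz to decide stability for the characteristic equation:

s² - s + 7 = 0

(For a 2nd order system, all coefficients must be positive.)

Coefficients: 1, -1, 7. b=-1 not positive, so system is unstable.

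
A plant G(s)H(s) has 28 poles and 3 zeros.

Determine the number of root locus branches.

Root locus has n branches where n = number of poles = 28.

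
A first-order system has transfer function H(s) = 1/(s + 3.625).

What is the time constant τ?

For H(s) = 1/(s + 1/τ), the pole is at -1/τ = -3.625, so τ = 1/3.625 = 0.2759 s.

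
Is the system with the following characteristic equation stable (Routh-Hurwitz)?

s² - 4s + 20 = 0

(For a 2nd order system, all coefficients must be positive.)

Coefficients: 1, -4, 20. b=-4 not positive, so system is unstable.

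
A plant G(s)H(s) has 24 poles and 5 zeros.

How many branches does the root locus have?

Root locus has n branches where n = number of poles = 24.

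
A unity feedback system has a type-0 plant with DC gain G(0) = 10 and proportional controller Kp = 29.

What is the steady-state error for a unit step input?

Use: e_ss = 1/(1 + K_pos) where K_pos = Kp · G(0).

K_pos = Kp · G(0) = 29 × 10 = 290. e_ss = 1/(1 + 290) = 0.0034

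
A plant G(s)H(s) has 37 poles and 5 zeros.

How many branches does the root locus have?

Root locus has n branches where n = number of poles = 37.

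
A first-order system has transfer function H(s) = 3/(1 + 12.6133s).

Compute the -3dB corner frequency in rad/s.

Corner frequency = 1/τ = 1/12.6133 = 0.079 rad/s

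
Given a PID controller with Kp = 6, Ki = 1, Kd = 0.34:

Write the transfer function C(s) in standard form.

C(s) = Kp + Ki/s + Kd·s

Substituting values: C(s) = 6 + 1/s + 0.34s = (0.34s² + 6s + 1)/s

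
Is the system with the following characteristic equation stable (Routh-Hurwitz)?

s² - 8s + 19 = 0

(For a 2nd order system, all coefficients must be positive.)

Coefficients: 1, -8, 19. b=-8 not positive, so system is unstable.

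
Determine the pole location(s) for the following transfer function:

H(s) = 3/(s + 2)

Pole is where denominator = 0: s + 2 = 0, so s = -2.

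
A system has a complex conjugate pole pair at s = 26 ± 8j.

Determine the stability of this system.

Real part of poles is 26 (> 0, right half-plane). Unstable.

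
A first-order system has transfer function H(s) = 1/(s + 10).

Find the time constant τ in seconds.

For H(s) = 1/(s + 1/τ), the pole is at -1/τ = -10, so τ = 1/10 = 0.1 s.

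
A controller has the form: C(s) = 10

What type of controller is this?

This is a Proportional (P) controller.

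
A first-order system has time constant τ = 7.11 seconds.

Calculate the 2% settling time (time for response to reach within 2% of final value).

For first-order system, 2% settling time ≈ 4τ = 4 × 7.11 = 28.44 s.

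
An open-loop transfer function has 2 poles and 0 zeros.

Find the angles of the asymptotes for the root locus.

n - m = 2 - 0 = 2. Angles: θk = (2k + 1)·180°/2 = 90°, 270°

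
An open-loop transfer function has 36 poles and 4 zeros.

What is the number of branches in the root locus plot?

Root locus has n branches where n = number of poles = 36.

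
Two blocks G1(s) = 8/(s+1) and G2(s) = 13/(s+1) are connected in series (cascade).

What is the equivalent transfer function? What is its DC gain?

Series: multiply transfer functions. G_eq = 8/(s+1) × 13/(s+1) = 104/((s+1)(s+1)). DC gain = 104/(1×1) = 104.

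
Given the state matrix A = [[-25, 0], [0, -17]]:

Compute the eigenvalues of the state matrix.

For diagonal matrix, eigenvalues are diagonal entries: λ₁ = -25, λ₂ = -17.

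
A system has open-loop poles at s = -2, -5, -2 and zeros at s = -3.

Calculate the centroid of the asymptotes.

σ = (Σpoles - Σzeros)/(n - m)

σ = (Σpoles - Σzeros)/(n - m) = (-9 - (-3))/(3 - 1) = -6/2 = -3.0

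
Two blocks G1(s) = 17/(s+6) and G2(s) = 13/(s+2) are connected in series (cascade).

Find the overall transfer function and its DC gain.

Series: multiply transfer functions. G_eq = 17/(s+6) × 13/(s+2) = 221/((s+6)(s+2)). DC gain = 221/(6×2) = 18.4167.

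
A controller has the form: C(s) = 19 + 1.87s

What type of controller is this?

This is a Proportional-Derivative (PD) controller.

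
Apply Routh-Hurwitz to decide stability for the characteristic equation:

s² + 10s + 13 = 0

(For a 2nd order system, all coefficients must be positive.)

Coefficients: 1, 10, 13. All positive, so system is stable.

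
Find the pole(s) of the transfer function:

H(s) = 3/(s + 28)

Pole is where denominator = 0: s + 28 = 0, so s = -28.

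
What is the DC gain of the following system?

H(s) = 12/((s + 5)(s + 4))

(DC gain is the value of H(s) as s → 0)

DC gain = H(0) = 12/(5 × 4) = 12/20 = 0.6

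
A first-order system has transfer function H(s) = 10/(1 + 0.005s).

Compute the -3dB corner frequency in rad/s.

Corner frequency = 1/τ = 1/0.005 = 200.0 rad/s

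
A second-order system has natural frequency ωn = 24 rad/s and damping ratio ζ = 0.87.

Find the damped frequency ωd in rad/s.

ωd = ωn√(1 - ζ²) = 24√(1 - 0.87²) = 11.83 rad/s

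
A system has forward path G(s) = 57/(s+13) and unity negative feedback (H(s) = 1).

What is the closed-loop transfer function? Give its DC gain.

T(s) = G/(1+GH) = [57/(s+13)] / [1 + 57/(s+13)] = 57/(s+13+57) = 57/(s+70). DC gain = 57/70 = 0.8143.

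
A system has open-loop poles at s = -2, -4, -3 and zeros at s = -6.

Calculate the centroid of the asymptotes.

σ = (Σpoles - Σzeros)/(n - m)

σ = (Σpoles - Σzeros)/(n - m) = (-9 - (-6))/(3 - 1) = -3/2 = -1.5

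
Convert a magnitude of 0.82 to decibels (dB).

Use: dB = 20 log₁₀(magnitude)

dB = 20 log₁₀(0.82) = -1.7 dB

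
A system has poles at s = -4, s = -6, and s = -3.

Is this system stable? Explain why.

All poles are in the left half-plane. System is stable.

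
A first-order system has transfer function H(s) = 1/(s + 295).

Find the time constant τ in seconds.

For H(s) = 1/(s + 1/τ), the pole is at -1/τ = -295, so τ = 1/295 = 0.0034 s.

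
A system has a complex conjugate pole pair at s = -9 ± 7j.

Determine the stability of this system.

Real part of poles is -9 (< 0, left half-plane). Stable.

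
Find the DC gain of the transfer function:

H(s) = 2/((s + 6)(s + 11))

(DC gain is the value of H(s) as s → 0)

DC gain = H(0) = 2/(6 × 11) = 2/66 = 0.0303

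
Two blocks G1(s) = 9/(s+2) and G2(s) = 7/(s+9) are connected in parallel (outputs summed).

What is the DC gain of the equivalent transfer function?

Parallel: G_eq = G1 + G2. DC gain = G1(0) + G2(0) = 9/2 + 7/9 = 4.5 + 0.7778 = 5.2778.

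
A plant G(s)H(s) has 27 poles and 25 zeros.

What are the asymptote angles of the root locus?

n - m = 27 - 25 = 2. Angles: θk = (2k + 1)·180°/2 = 90°, 270°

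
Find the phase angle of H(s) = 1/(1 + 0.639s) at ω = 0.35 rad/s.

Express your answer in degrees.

Phase = -arctan(ωτ) = -arctan(0.35 × 0.639) = -12.6°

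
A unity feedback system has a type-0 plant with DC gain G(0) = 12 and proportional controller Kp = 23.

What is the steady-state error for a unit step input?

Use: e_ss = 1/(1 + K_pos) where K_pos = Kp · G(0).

K_pos = Kp · G(0) = 23 × 12 = 276. e_ss = 1/(1 + 276) = 0.0036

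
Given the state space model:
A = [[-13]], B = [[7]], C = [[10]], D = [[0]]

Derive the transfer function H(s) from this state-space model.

(sI - A)⁻¹ = 1/(s + 13). H(s) = 10 × 7/(s + 13) + 0 = 70/(s + 13).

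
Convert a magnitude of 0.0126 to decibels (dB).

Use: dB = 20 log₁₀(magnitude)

dB = 20 log₁₀(0.0126) = -38.0 dB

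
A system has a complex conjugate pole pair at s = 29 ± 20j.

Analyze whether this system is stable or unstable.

Real part of poles is 29 (> 0, right half-plane). Unstable.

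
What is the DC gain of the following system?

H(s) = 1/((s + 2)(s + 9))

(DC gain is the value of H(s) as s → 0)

DC gain = H(0) = 1/(2 × 9) = 1/18 = 0.0556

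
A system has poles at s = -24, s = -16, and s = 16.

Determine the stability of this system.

Pole(s) at s = 16 are not in the left half-plane. System is unstable.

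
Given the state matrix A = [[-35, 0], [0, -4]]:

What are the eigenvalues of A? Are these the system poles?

For diagonal matrix, eigenvalues are diagonal entries: λ₁ = -35, λ₂ = -4. Eigenvalues of A = system poles.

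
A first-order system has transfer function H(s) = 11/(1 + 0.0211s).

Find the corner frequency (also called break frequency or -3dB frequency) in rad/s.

Corner frequency = 1/τ = 1/0.0211 = 47.393 rad/s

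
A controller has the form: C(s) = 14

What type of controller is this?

This is a Proportional (P) controller.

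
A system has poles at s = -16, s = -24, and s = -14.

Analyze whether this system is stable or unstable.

All poles are in the left half-plane. System is stable.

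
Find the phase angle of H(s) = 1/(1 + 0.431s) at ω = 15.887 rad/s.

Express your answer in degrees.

Phase = -arctan(ωτ) = -arctan(15.887 × 0.431) = -81.7°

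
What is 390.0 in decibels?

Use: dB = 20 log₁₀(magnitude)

dB = 20 log₁₀(390.0) = 51.8 dB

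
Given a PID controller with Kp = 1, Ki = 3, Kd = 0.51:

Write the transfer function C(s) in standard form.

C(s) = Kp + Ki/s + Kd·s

Substituting values: C(s) = 1 + 3/s + 0.51s = (0.51s² + s + 3)/s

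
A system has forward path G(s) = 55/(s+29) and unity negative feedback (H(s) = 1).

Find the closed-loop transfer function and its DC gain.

T(s) = G/(1+GH) = [55/(s+29)] / [1 + 55/(s+29)] = 55/(s+29+55) = 55/(s+84). DC gain = 55/84 = 0.6548.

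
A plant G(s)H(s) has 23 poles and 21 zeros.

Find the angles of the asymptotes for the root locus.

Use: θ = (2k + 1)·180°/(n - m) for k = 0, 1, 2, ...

n - m = 23 - 21 = 2. Angles: θk = (2k + 1)·180°/2 = 90°, 270°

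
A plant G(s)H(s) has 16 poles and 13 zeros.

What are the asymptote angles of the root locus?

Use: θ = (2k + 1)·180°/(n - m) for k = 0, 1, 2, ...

n - m = 16 - 13 = 3. Angles: θk = (2k + 1)·180°/3 = 60°, 180°, 300°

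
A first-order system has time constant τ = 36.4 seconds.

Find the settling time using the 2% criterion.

For first-order system, 2% settling time ≈ 4τ = 4 × 36.4 = 145.6 s.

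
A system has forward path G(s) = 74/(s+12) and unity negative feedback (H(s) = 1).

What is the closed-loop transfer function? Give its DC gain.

T(s) = G/(1+GH) = [74/(s+12)] / [1 + 74/(s+12)] = 74/(s+12+74) = 74/(s+86). DC gain = 74/86 = 0.8605.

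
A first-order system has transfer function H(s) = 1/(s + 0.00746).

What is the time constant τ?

For H(s) = 1/(s + 1/τ), the pole is at -1/τ = -0.00746, so τ = 1/0.00746 = 134 s.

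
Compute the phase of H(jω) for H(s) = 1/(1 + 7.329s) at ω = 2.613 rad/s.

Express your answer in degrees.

Phase = -arctan(ωτ) = -arctan(2.613 × 7.329) = -87.0°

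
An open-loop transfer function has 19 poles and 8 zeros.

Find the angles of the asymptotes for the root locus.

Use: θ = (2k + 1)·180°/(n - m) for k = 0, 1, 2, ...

n - m = 19 - 8 = 11. Angles: θk = (2k + 1)·180°/11 = 16.36°, 49.09°, 81.82°, 114.55°, 147.27°, 180°, 212.73°, 245.45°, 278.18°, 310.91°, 343.64°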